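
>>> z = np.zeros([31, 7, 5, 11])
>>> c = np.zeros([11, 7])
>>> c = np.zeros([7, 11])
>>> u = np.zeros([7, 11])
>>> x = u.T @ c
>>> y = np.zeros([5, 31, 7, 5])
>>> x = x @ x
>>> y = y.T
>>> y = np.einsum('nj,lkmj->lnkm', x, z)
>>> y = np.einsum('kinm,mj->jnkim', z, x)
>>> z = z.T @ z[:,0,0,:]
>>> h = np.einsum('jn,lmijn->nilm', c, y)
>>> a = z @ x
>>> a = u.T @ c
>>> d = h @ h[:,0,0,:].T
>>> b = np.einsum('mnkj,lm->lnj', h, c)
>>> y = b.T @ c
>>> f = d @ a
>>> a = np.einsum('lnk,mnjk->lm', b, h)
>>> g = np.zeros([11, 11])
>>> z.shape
(11, 5, 7, 11)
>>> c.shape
(7, 11)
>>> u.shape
(7, 11)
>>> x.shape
(11, 11)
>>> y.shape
(5, 31, 11)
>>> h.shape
(11, 31, 11, 5)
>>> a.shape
(7, 11)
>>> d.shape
(11, 31, 11, 11)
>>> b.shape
(7, 31, 5)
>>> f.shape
(11, 31, 11, 11)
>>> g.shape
(11, 11)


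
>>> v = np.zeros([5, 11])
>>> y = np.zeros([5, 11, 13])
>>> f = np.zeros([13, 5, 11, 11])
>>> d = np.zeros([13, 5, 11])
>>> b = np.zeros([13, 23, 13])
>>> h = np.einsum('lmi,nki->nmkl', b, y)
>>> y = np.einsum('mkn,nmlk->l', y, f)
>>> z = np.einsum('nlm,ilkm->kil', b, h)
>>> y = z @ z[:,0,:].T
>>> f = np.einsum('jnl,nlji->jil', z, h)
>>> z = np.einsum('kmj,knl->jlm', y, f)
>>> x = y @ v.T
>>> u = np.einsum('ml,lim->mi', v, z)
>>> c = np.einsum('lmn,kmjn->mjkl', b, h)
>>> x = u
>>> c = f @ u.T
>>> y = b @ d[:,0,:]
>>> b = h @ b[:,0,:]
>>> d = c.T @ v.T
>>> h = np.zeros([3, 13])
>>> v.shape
(5, 11)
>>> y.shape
(13, 23, 11)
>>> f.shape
(11, 13, 23)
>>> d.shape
(5, 13, 5)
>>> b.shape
(5, 23, 11, 13)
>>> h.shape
(3, 13)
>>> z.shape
(11, 23, 5)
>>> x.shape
(5, 23)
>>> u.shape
(5, 23)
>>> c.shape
(11, 13, 5)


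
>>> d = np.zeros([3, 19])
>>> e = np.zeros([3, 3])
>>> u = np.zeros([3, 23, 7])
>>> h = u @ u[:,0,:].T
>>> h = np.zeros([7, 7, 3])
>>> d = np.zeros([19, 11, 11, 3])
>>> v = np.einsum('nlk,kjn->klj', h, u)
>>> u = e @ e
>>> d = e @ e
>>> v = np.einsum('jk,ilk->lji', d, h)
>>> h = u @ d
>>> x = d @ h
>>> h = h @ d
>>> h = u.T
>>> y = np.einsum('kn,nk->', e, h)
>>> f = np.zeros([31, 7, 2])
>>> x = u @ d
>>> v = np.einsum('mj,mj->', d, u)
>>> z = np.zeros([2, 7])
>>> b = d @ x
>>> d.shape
(3, 3)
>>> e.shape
(3, 3)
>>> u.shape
(3, 3)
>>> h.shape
(3, 3)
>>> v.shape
()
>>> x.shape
(3, 3)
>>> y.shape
()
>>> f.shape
(31, 7, 2)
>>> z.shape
(2, 7)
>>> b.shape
(3, 3)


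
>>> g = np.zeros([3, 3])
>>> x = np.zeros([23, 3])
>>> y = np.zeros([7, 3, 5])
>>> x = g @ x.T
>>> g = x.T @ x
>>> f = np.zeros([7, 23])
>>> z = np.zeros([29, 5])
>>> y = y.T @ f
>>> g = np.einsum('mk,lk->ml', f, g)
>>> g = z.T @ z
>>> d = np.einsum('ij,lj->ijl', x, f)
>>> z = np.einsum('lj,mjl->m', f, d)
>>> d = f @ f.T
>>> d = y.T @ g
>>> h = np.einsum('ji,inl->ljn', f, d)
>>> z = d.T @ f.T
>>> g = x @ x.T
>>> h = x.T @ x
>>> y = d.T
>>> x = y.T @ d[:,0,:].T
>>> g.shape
(3, 3)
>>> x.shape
(23, 3, 23)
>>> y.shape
(5, 3, 23)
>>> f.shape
(7, 23)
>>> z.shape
(5, 3, 7)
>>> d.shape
(23, 3, 5)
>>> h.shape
(23, 23)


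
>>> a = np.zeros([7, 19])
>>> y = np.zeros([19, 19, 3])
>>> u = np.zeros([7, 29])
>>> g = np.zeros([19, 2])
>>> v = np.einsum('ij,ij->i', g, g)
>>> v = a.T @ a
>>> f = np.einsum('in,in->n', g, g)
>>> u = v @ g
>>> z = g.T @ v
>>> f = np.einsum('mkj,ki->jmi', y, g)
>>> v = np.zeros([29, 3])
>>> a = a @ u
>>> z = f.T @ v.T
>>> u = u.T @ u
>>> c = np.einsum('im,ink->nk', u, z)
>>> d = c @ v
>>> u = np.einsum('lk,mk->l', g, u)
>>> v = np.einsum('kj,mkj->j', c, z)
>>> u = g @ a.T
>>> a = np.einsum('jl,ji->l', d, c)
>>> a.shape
(3,)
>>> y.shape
(19, 19, 3)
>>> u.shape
(19, 7)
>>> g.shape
(19, 2)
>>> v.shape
(29,)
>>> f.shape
(3, 19, 2)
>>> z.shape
(2, 19, 29)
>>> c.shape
(19, 29)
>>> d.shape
(19, 3)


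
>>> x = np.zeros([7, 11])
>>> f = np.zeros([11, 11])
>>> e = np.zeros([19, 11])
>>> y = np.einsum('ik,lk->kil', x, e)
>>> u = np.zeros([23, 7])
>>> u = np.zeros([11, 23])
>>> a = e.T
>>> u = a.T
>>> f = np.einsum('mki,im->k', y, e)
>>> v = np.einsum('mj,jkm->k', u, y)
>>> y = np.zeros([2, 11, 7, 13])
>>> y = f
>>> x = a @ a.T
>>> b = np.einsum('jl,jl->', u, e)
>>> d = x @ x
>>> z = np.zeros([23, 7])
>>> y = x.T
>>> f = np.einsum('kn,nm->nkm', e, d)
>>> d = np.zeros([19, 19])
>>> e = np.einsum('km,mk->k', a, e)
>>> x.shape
(11, 11)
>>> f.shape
(11, 19, 11)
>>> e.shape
(11,)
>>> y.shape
(11, 11)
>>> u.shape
(19, 11)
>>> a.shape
(11, 19)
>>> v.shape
(7,)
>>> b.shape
()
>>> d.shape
(19, 19)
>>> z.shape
(23, 7)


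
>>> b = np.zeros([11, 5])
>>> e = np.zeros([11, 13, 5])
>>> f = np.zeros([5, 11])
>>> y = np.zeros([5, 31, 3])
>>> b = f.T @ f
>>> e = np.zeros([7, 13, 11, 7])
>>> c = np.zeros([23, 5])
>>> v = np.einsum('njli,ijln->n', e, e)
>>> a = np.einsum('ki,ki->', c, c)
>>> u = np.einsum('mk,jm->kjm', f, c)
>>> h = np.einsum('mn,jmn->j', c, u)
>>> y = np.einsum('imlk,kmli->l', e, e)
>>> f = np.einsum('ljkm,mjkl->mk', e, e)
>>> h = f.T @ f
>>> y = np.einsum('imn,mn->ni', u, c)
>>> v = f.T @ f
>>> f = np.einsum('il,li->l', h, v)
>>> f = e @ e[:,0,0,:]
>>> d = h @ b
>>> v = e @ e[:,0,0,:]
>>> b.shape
(11, 11)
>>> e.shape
(7, 13, 11, 7)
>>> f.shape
(7, 13, 11, 7)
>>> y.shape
(5, 11)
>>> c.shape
(23, 5)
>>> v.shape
(7, 13, 11, 7)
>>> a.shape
()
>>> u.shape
(11, 23, 5)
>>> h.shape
(11, 11)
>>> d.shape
(11, 11)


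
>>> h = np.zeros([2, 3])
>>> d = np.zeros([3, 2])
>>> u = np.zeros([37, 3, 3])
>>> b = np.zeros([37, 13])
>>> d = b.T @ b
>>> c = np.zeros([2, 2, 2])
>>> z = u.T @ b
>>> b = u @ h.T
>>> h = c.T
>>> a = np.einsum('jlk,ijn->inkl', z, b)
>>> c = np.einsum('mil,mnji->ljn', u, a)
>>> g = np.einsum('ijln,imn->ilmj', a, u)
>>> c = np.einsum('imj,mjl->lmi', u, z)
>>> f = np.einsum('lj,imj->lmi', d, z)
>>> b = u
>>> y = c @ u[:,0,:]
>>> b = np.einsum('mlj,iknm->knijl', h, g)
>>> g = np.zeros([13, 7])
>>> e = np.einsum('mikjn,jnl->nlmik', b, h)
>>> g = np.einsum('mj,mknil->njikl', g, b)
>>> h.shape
(2, 2, 2)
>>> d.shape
(13, 13)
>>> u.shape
(37, 3, 3)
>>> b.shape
(13, 3, 37, 2, 2)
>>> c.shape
(13, 3, 37)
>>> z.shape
(3, 3, 13)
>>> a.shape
(37, 2, 13, 3)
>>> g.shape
(37, 7, 2, 3, 2)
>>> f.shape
(13, 3, 3)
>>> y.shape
(13, 3, 3)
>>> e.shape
(2, 2, 13, 3, 37)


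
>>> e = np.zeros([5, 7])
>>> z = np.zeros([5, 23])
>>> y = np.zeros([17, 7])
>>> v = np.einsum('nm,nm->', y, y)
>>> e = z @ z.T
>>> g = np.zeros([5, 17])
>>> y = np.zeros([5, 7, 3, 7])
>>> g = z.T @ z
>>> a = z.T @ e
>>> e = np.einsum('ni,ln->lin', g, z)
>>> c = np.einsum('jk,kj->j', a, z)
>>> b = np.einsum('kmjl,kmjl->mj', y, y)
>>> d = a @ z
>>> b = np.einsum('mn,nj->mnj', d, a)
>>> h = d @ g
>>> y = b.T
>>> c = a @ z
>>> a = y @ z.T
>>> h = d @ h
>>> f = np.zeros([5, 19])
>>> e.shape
(5, 23, 23)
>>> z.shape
(5, 23)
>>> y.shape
(5, 23, 23)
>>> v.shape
()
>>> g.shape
(23, 23)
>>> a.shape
(5, 23, 5)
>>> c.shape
(23, 23)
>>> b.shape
(23, 23, 5)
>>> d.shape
(23, 23)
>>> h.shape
(23, 23)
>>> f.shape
(5, 19)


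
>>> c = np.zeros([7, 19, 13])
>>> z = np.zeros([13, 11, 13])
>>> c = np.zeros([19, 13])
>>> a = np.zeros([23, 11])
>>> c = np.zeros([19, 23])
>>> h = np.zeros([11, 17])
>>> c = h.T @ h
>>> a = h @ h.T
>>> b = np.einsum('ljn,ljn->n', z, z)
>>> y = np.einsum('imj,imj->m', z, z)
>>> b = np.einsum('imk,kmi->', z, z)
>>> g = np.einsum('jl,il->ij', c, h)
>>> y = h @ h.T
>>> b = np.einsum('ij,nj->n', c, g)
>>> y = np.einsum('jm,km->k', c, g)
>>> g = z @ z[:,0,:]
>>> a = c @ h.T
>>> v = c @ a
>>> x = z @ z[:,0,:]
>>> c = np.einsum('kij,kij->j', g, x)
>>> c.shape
(13,)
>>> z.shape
(13, 11, 13)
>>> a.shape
(17, 11)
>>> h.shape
(11, 17)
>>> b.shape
(11,)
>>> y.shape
(11,)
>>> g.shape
(13, 11, 13)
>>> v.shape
(17, 11)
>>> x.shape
(13, 11, 13)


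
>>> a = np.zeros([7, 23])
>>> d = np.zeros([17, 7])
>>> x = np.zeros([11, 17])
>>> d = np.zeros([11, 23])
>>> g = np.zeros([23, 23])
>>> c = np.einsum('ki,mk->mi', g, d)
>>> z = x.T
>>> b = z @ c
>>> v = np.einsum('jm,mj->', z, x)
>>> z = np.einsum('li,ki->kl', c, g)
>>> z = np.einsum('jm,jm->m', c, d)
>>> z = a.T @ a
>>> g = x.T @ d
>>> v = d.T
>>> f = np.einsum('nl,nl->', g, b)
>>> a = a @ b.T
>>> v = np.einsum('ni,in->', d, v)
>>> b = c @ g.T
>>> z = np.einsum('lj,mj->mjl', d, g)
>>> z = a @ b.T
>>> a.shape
(7, 17)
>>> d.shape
(11, 23)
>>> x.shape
(11, 17)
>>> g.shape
(17, 23)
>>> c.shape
(11, 23)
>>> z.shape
(7, 11)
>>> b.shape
(11, 17)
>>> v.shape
()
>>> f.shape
()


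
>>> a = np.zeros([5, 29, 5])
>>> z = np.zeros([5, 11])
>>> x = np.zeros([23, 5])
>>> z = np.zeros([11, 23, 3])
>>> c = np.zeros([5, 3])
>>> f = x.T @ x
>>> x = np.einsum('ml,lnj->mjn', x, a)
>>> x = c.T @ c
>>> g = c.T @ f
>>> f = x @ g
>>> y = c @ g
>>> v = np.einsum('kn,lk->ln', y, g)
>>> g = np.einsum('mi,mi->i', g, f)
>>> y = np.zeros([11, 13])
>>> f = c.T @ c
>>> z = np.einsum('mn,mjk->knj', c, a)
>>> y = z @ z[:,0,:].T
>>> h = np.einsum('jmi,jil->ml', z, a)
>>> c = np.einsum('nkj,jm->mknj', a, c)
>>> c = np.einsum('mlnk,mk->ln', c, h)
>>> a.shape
(5, 29, 5)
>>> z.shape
(5, 3, 29)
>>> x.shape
(3, 3)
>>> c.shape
(29, 5)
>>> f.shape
(3, 3)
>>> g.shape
(5,)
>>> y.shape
(5, 3, 5)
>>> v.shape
(3, 5)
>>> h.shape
(3, 5)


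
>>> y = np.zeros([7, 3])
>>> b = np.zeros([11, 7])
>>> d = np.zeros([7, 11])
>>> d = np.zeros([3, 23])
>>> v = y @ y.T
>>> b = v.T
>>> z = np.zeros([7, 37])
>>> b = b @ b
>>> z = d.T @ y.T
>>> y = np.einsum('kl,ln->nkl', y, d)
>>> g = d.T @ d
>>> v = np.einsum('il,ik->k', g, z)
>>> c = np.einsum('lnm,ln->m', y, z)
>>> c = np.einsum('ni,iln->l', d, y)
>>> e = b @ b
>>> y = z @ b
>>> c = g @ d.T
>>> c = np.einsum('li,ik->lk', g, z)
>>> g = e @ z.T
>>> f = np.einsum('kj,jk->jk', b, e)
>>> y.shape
(23, 7)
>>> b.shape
(7, 7)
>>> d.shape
(3, 23)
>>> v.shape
(7,)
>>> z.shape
(23, 7)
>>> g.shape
(7, 23)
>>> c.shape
(23, 7)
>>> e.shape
(7, 7)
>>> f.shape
(7, 7)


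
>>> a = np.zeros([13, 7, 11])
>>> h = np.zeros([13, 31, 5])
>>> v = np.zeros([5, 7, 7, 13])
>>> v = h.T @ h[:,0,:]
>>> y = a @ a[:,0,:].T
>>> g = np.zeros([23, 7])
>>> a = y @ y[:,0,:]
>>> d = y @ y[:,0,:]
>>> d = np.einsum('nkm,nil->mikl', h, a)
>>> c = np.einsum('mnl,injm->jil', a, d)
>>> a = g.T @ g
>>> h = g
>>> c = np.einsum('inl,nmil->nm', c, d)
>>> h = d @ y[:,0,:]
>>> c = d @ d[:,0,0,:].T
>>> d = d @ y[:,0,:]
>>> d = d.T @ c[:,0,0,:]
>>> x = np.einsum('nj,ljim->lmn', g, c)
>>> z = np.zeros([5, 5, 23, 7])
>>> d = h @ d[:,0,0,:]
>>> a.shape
(7, 7)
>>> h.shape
(5, 7, 31, 13)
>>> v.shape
(5, 31, 5)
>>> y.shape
(13, 7, 13)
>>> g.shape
(23, 7)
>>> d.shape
(5, 7, 31, 5)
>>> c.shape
(5, 7, 31, 5)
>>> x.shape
(5, 5, 23)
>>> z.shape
(5, 5, 23, 7)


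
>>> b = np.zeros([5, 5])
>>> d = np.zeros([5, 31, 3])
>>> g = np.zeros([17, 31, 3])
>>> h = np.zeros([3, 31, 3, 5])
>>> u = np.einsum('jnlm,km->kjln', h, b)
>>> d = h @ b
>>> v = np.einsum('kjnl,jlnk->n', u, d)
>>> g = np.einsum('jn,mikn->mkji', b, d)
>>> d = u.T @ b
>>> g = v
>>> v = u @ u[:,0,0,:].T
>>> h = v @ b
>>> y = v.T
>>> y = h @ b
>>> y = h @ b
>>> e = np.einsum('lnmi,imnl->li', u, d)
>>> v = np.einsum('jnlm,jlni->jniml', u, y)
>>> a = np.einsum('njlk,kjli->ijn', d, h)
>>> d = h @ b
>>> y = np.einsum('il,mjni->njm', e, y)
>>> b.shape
(5, 5)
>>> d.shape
(5, 3, 3, 5)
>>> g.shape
(3,)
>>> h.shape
(5, 3, 3, 5)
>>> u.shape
(5, 3, 3, 31)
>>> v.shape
(5, 3, 5, 31, 3)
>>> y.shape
(3, 3, 5)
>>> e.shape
(5, 31)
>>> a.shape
(5, 3, 31)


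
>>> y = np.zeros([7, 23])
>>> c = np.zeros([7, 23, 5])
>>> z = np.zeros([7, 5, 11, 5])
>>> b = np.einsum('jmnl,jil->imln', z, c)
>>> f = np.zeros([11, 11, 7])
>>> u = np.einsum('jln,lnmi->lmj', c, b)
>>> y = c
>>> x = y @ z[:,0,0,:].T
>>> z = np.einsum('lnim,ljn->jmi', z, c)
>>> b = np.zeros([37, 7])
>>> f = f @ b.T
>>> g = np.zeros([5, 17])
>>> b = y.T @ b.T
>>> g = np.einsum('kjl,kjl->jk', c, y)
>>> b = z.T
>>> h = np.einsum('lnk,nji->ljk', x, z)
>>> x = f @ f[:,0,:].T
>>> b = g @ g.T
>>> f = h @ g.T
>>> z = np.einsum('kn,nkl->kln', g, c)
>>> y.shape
(7, 23, 5)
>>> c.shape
(7, 23, 5)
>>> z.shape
(23, 5, 7)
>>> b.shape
(23, 23)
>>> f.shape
(7, 5, 23)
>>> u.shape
(23, 5, 7)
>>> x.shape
(11, 11, 11)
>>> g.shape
(23, 7)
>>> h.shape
(7, 5, 7)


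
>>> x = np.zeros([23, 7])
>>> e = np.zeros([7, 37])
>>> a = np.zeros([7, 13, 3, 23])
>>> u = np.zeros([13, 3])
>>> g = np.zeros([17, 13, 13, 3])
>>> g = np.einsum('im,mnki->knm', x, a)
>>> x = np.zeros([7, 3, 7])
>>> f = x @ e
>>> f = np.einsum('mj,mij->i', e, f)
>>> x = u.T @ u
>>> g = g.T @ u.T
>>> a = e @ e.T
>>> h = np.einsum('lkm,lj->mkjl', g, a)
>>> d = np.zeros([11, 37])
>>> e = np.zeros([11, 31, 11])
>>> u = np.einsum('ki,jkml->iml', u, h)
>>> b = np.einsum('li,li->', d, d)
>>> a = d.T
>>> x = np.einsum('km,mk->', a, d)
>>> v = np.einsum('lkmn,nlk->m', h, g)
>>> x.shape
()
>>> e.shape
(11, 31, 11)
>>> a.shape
(37, 11)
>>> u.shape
(3, 7, 7)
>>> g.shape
(7, 13, 13)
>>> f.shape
(3,)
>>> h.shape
(13, 13, 7, 7)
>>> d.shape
(11, 37)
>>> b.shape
()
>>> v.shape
(7,)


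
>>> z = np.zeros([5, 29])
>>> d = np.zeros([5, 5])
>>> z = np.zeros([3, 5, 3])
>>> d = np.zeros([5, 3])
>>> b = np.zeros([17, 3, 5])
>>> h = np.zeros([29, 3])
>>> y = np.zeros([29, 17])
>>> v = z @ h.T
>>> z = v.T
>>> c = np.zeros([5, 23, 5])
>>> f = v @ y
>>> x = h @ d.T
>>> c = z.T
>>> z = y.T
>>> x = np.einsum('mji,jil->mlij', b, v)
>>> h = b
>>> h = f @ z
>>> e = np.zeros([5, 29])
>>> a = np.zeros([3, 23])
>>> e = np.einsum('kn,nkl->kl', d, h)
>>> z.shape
(17, 29)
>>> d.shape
(5, 3)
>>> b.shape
(17, 3, 5)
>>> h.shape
(3, 5, 29)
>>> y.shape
(29, 17)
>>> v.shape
(3, 5, 29)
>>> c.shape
(3, 5, 29)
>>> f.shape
(3, 5, 17)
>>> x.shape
(17, 29, 5, 3)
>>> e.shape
(5, 29)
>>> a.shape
(3, 23)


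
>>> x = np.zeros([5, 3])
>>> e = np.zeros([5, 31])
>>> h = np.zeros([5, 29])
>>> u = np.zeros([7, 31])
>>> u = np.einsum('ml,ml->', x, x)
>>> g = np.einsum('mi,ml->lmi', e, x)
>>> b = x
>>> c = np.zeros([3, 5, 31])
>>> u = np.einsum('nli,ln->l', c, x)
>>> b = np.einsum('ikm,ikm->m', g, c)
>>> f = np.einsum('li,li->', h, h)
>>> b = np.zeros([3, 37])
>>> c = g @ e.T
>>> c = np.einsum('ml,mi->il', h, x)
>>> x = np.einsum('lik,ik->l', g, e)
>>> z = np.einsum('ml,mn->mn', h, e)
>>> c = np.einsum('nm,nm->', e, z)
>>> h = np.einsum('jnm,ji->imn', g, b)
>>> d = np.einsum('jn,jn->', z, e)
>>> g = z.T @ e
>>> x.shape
(3,)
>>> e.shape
(5, 31)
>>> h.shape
(37, 31, 5)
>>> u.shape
(5,)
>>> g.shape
(31, 31)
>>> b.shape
(3, 37)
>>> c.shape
()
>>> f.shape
()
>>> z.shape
(5, 31)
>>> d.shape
()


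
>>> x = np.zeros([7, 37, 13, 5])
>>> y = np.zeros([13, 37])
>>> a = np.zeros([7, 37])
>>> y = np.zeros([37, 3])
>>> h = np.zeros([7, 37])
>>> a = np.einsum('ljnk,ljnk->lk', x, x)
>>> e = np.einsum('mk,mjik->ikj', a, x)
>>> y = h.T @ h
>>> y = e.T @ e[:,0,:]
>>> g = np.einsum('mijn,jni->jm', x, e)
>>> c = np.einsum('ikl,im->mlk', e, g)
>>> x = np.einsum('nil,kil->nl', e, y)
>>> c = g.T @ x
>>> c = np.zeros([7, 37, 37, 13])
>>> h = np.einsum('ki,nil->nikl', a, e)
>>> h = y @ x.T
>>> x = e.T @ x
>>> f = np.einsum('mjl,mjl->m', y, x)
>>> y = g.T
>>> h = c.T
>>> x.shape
(37, 5, 37)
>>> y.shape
(7, 13)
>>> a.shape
(7, 5)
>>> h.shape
(13, 37, 37, 7)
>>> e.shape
(13, 5, 37)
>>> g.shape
(13, 7)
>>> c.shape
(7, 37, 37, 13)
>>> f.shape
(37,)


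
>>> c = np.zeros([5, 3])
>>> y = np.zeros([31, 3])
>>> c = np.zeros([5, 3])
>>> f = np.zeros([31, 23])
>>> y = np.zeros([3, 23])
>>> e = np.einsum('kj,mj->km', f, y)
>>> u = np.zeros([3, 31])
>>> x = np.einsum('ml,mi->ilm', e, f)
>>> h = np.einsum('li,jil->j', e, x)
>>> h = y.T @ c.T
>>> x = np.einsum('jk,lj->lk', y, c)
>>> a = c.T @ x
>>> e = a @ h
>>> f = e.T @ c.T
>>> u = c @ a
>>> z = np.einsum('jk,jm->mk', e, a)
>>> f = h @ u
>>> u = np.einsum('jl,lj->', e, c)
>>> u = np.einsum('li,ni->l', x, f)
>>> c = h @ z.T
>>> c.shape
(23, 23)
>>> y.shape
(3, 23)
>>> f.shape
(23, 23)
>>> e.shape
(3, 5)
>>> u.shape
(5,)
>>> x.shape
(5, 23)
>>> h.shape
(23, 5)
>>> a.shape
(3, 23)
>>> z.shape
(23, 5)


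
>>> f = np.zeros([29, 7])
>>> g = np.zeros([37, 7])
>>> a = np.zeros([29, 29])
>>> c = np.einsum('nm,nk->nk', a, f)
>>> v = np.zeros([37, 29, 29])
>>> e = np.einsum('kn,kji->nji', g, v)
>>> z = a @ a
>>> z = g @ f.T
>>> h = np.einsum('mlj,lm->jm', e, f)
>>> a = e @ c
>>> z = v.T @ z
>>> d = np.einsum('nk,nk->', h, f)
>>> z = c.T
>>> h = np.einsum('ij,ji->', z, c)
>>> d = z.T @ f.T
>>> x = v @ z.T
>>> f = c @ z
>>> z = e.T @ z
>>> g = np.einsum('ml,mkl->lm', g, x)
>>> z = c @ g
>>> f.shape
(29, 29)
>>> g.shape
(7, 37)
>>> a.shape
(7, 29, 7)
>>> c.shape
(29, 7)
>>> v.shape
(37, 29, 29)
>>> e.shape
(7, 29, 29)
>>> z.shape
(29, 37)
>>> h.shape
()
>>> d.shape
(29, 29)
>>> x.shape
(37, 29, 7)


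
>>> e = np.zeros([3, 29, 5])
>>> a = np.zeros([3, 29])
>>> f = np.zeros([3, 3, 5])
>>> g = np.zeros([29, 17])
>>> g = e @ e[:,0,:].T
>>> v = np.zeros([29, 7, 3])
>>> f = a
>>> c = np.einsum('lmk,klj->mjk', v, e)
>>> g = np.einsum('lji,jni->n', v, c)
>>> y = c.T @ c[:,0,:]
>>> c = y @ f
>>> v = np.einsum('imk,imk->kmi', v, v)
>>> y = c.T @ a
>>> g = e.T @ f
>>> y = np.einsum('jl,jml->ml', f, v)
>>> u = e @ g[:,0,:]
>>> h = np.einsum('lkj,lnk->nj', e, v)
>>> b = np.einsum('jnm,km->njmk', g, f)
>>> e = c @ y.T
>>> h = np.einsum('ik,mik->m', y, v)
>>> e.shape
(3, 5, 7)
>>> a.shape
(3, 29)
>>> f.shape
(3, 29)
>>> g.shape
(5, 29, 29)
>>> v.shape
(3, 7, 29)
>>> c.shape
(3, 5, 29)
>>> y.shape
(7, 29)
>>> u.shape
(3, 29, 29)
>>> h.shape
(3,)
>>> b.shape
(29, 5, 29, 3)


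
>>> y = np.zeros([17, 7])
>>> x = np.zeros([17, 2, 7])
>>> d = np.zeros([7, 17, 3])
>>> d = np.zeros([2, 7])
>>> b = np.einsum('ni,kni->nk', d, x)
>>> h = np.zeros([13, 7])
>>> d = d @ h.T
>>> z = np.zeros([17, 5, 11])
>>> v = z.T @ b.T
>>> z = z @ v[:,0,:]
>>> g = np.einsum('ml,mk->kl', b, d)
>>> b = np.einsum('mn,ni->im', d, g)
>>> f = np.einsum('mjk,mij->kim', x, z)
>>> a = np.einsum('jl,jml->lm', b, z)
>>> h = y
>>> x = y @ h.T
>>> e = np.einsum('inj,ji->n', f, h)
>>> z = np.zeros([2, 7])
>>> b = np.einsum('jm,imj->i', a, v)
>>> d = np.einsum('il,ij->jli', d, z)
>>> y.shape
(17, 7)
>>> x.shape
(17, 17)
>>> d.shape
(7, 13, 2)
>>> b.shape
(11,)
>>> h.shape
(17, 7)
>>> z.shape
(2, 7)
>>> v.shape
(11, 5, 2)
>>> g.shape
(13, 17)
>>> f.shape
(7, 5, 17)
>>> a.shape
(2, 5)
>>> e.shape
(5,)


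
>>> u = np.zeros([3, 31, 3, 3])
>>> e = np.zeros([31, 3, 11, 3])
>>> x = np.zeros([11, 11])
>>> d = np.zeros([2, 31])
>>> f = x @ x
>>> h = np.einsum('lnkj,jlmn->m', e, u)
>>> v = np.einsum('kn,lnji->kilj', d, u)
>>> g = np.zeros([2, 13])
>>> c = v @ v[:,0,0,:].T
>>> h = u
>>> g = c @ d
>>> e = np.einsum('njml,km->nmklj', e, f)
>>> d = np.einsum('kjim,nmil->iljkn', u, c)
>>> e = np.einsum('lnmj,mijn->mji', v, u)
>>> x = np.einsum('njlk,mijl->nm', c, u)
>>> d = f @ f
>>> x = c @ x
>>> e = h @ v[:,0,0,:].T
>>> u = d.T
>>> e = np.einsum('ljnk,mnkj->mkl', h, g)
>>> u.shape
(11, 11)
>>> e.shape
(2, 3, 3)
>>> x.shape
(2, 3, 3, 3)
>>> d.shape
(11, 11)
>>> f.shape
(11, 11)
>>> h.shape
(3, 31, 3, 3)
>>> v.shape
(2, 3, 3, 3)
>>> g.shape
(2, 3, 3, 31)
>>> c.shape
(2, 3, 3, 2)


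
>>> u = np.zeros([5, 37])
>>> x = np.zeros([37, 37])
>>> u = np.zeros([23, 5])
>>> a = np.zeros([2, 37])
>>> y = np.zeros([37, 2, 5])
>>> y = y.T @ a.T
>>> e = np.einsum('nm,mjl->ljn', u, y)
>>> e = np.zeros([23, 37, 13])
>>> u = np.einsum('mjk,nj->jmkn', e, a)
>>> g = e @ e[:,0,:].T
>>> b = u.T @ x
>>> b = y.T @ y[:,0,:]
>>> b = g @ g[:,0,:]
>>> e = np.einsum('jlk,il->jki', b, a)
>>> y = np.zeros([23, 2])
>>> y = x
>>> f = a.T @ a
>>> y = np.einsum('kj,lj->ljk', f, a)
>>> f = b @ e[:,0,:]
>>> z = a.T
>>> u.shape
(37, 23, 13, 2)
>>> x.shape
(37, 37)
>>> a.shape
(2, 37)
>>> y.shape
(2, 37, 37)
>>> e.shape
(23, 23, 2)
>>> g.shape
(23, 37, 23)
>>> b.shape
(23, 37, 23)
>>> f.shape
(23, 37, 2)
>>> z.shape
(37, 2)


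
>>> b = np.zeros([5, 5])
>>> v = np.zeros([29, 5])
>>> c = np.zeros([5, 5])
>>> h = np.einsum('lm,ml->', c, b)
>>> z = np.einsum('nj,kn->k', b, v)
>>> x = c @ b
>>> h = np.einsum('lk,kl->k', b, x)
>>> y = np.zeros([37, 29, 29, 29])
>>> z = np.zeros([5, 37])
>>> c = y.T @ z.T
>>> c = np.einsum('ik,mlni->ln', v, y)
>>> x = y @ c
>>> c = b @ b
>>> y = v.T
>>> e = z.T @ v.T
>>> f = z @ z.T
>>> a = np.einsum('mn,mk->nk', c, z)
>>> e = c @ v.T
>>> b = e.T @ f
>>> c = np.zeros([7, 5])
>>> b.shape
(29, 5)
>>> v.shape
(29, 5)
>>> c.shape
(7, 5)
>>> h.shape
(5,)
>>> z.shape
(5, 37)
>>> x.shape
(37, 29, 29, 29)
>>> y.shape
(5, 29)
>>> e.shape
(5, 29)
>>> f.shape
(5, 5)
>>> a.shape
(5, 37)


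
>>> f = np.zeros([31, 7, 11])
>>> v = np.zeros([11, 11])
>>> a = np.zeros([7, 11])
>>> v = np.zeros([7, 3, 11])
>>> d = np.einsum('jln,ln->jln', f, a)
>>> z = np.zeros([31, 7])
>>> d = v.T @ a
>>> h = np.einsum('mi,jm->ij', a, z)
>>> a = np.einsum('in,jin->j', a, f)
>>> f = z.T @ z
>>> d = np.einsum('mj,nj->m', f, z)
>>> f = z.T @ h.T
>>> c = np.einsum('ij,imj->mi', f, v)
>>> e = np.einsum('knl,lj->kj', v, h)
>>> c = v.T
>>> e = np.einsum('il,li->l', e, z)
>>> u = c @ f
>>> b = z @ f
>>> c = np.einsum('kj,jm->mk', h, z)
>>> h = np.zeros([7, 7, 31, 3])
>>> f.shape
(7, 11)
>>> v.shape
(7, 3, 11)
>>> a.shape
(31,)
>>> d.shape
(7,)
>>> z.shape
(31, 7)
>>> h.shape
(7, 7, 31, 3)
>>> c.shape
(7, 11)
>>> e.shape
(31,)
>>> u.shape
(11, 3, 11)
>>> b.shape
(31, 11)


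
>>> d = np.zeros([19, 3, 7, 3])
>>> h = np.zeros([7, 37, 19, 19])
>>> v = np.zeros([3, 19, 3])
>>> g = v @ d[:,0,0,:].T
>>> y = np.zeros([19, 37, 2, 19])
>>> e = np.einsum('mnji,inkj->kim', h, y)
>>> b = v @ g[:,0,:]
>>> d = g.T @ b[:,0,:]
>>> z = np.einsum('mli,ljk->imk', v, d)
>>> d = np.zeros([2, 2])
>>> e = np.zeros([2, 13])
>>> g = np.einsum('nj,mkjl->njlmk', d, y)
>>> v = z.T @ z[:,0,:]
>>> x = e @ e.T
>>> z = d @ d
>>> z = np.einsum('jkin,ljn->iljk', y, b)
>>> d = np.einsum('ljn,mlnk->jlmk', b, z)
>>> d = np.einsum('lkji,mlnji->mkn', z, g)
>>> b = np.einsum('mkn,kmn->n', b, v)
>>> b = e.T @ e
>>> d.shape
(2, 3, 19)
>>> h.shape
(7, 37, 19, 19)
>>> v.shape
(19, 3, 19)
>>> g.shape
(2, 2, 19, 19, 37)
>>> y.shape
(19, 37, 2, 19)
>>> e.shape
(2, 13)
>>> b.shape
(13, 13)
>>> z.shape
(2, 3, 19, 37)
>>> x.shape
(2, 2)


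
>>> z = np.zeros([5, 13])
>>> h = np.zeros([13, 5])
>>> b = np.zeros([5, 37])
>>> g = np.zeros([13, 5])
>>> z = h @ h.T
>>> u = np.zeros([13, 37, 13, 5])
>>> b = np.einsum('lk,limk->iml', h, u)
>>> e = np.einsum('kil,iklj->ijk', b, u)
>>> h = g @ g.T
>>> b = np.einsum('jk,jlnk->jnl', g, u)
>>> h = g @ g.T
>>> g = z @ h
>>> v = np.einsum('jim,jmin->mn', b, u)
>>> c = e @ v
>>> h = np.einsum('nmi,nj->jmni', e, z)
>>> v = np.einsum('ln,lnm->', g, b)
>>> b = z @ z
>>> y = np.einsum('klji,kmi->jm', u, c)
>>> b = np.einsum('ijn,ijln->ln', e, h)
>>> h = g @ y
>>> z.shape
(13, 13)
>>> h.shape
(13, 5)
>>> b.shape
(13, 37)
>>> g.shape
(13, 13)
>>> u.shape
(13, 37, 13, 5)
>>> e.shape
(13, 5, 37)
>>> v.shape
()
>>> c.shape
(13, 5, 5)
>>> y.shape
(13, 5)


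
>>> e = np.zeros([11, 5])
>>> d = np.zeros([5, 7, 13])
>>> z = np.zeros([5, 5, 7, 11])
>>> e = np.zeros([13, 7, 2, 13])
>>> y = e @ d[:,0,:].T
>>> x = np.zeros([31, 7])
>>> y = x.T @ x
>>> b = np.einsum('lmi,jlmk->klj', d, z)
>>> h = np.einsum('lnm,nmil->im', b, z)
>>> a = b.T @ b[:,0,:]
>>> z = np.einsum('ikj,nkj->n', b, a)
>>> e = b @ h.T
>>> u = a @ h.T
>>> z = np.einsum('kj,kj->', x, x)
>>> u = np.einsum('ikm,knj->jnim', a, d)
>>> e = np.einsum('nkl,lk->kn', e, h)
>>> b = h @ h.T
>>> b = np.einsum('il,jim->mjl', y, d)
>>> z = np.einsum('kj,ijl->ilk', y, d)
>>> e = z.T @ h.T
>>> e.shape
(7, 13, 7)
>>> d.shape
(5, 7, 13)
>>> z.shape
(5, 13, 7)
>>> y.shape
(7, 7)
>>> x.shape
(31, 7)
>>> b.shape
(13, 5, 7)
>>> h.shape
(7, 5)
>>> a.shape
(5, 5, 5)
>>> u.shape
(13, 7, 5, 5)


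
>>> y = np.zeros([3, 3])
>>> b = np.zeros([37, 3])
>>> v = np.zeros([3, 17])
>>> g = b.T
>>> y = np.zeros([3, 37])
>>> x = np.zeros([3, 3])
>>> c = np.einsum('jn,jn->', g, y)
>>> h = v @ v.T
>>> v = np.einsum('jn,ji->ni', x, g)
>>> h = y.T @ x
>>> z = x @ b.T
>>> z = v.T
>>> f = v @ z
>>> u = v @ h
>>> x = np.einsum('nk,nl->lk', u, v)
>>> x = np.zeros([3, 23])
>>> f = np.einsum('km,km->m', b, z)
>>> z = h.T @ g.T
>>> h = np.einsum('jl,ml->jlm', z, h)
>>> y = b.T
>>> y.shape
(3, 37)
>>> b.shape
(37, 3)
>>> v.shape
(3, 37)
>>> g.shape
(3, 37)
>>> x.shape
(3, 23)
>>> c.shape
()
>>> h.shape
(3, 3, 37)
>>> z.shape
(3, 3)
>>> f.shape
(3,)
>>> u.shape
(3, 3)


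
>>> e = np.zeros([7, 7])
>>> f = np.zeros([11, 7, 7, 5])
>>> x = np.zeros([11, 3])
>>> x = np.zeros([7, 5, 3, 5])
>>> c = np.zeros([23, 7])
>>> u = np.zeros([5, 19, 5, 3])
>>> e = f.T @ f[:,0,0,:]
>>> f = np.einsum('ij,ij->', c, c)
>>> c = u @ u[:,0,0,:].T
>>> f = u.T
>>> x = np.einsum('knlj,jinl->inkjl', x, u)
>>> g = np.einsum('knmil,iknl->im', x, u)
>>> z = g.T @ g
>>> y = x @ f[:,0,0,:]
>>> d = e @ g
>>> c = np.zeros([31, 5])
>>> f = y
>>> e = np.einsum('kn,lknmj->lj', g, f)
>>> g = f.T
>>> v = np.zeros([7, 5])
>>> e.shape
(19, 5)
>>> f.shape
(19, 5, 7, 5, 5)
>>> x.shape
(19, 5, 7, 5, 3)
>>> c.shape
(31, 5)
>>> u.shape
(5, 19, 5, 3)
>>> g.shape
(5, 5, 7, 5, 19)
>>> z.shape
(7, 7)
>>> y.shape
(19, 5, 7, 5, 5)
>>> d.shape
(5, 7, 7, 7)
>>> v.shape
(7, 5)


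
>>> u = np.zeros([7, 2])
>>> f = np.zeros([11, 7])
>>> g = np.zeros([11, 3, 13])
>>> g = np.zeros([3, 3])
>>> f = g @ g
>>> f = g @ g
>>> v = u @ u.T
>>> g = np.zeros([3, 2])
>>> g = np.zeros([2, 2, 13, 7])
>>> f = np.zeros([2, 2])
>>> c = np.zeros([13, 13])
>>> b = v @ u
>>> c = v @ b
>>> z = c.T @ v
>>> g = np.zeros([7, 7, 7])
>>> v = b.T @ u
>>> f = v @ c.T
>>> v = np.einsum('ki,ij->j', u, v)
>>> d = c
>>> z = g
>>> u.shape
(7, 2)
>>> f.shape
(2, 7)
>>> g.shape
(7, 7, 7)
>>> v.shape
(2,)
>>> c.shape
(7, 2)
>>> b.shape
(7, 2)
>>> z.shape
(7, 7, 7)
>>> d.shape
(7, 2)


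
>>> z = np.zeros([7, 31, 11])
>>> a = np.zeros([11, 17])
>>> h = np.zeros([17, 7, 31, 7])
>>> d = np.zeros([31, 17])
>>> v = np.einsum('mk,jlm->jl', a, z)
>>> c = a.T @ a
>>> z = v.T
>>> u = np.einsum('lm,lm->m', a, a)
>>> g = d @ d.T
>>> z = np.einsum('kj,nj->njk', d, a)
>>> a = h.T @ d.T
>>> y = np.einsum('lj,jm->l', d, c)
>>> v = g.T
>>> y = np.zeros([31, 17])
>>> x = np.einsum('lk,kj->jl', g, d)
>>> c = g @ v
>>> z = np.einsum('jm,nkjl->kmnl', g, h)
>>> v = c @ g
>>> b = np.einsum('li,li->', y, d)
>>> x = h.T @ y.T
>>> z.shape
(7, 31, 17, 7)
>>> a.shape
(7, 31, 7, 31)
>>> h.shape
(17, 7, 31, 7)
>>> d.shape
(31, 17)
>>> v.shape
(31, 31)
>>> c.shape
(31, 31)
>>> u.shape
(17,)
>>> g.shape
(31, 31)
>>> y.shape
(31, 17)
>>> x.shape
(7, 31, 7, 31)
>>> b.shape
()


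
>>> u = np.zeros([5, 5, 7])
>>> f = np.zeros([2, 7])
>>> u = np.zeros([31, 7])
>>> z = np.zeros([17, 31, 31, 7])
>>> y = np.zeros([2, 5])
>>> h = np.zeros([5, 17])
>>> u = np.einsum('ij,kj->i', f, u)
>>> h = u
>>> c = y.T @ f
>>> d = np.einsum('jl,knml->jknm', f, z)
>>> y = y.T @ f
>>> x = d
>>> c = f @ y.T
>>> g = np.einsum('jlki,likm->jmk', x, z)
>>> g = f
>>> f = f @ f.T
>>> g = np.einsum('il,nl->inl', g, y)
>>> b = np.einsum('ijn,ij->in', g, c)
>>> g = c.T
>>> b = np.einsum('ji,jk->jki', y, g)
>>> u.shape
(2,)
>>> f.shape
(2, 2)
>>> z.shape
(17, 31, 31, 7)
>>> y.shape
(5, 7)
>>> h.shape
(2,)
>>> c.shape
(2, 5)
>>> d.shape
(2, 17, 31, 31)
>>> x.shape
(2, 17, 31, 31)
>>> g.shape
(5, 2)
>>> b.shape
(5, 2, 7)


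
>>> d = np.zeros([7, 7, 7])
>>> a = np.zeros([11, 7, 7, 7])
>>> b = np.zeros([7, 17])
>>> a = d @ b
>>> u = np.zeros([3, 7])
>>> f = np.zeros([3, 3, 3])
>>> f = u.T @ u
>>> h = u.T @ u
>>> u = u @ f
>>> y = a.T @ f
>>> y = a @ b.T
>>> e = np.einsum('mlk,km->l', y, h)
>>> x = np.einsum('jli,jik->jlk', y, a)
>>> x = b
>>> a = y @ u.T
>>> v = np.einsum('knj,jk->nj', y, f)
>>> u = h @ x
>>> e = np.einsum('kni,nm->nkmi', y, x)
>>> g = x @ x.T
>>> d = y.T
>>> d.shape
(7, 7, 7)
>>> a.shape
(7, 7, 3)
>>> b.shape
(7, 17)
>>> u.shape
(7, 17)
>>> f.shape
(7, 7)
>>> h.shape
(7, 7)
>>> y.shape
(7, 7, 7)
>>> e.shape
(7, 7, 17, 7)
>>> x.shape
(7, 17)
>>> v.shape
(7, 7)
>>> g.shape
(7, 7)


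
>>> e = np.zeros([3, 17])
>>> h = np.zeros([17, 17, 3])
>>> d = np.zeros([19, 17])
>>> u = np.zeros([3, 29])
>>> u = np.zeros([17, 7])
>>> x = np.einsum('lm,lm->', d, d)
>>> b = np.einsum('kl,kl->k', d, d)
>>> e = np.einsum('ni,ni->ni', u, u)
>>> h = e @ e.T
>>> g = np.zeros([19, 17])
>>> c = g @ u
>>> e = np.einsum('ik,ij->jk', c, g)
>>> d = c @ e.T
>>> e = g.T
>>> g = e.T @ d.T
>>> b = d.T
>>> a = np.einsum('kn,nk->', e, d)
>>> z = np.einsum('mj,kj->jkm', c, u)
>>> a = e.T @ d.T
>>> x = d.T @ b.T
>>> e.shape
(17, 19)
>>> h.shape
(17, 17)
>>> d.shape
(19, 17)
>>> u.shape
(17, 7)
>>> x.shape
(17, 17)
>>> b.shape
(17, 19)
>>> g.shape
(19, 19)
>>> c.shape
(19, 7)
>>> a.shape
(19, 19)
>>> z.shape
(7, 17, 19)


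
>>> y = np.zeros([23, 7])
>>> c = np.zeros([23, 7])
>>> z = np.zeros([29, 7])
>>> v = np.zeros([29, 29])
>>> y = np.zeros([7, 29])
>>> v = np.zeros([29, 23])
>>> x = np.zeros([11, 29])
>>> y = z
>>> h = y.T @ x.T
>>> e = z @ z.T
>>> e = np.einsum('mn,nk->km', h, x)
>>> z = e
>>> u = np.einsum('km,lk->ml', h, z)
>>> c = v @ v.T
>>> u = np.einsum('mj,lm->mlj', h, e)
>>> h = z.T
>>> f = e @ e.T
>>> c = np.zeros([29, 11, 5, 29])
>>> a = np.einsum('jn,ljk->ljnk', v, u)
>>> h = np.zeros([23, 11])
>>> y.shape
(29, 7)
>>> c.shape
(29, 11, 5, 29)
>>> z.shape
(29, 7)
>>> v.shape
(29, 23)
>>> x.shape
(11, 29)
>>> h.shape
(23, 11)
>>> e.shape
(29, 7)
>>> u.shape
(7, 29, 11)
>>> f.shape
(29, 29)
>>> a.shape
(7, 29, 23, 11)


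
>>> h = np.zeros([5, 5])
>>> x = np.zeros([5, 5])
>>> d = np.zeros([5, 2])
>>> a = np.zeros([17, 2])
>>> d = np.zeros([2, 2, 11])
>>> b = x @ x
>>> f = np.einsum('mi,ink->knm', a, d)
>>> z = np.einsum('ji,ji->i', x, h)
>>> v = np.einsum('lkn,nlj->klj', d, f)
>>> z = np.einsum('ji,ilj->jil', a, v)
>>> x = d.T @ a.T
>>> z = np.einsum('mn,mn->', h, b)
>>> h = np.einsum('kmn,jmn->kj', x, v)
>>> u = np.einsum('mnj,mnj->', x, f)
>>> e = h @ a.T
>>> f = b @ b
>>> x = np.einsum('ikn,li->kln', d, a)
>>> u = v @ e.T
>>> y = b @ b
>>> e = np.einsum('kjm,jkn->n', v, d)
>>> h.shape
(11, 2)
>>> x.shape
(2, 17, 11)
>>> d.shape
(2, 2, 11)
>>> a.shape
(17, 2)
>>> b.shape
(5, 5)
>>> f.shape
(5, 5)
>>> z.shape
()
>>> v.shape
(2, 2, 17)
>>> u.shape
(2, 2, 11)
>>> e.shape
(11,)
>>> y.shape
(5, 5)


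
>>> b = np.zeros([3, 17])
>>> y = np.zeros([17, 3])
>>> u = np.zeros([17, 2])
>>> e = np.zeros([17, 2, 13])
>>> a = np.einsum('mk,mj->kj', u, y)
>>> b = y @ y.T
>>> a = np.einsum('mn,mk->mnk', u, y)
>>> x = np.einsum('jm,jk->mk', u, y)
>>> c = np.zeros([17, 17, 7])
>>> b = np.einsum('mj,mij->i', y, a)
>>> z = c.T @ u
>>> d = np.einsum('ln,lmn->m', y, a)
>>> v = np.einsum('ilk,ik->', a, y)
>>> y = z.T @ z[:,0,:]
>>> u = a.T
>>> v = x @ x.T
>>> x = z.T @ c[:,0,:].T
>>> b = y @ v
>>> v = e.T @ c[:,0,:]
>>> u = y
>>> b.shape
(2, 17, 2)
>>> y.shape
(2, 17, 2)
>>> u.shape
(2, 17, 2)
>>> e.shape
(17, 2, 13)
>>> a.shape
(17, 2, 3)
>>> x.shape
(2, 17, 17)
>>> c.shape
(17, 17, 7)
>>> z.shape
(7, 17, 2)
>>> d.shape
(2,)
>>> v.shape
(13, 2, 7)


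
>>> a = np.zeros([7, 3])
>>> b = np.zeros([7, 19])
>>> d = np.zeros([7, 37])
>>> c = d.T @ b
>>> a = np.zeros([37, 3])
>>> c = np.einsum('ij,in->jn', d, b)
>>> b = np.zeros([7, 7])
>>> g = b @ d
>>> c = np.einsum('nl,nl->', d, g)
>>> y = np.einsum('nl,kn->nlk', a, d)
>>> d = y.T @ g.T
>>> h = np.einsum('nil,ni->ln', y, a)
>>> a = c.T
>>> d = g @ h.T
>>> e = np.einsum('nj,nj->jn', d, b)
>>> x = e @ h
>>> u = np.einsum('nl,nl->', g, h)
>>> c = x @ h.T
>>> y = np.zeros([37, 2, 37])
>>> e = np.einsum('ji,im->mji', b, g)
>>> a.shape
()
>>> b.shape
(7, 7)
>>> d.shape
(7, 7)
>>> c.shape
(7, 7)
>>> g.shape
(7, 37)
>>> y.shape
(37, 2, 37)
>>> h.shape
(7, 37)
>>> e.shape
(37, 7, 7)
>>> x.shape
(7, 37)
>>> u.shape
()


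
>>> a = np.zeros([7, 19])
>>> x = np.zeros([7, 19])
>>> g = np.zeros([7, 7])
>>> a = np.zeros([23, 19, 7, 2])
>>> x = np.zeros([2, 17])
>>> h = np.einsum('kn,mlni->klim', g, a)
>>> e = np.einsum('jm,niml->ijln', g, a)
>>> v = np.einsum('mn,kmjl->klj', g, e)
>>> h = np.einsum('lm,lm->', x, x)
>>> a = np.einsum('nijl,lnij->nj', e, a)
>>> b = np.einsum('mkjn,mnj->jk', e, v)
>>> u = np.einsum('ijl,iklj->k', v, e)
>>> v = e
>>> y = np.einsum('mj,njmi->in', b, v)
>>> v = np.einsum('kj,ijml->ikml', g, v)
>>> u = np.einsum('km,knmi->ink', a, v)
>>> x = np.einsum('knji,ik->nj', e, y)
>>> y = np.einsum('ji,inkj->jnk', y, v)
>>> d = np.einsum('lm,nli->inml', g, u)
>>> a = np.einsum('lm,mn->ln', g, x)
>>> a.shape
(7, 2)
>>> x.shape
(7, 2)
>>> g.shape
(7, 7)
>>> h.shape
()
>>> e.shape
(19, 7, 2, 23)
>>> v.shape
(19, 7, 2, 23)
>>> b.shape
(2, 7)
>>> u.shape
(23, 7, 19)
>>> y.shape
(23, 7, 2)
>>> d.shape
(19, 23, 7, 7)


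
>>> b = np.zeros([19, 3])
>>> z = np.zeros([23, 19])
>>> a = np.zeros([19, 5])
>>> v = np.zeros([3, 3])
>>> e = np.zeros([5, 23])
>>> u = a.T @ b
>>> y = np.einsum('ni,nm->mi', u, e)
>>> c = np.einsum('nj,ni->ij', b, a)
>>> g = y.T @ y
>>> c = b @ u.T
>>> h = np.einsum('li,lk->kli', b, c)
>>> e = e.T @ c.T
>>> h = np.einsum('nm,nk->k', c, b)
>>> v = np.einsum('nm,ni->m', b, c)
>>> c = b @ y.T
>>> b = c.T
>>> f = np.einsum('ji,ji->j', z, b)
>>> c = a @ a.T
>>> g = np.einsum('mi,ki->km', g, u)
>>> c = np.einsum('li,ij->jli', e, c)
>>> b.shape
(23, 19)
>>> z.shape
(23, 19)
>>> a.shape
(19, 5)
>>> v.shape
(3,)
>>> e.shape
(23, 19)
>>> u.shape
(5, 3)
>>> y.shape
(23, 3)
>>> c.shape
(19, 23, 19)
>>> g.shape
(5, 3)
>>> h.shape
(3,)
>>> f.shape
(23,)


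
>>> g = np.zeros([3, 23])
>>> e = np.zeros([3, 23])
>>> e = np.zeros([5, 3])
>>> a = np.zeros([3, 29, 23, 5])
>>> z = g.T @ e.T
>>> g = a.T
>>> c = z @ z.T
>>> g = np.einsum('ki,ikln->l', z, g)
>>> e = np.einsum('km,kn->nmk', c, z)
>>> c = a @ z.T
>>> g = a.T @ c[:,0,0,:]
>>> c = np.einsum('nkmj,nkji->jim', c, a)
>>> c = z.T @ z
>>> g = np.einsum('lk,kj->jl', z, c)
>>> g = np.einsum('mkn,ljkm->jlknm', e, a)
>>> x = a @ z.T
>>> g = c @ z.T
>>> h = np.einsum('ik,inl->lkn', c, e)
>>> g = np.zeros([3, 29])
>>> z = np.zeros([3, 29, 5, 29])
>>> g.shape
(3, 29)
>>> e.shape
(5, 23, 23)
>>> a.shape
(3, 29, 23, 5)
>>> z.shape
(3, 29, 5, 29)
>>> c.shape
(5, 5)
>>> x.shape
(3, 29, 23, 23)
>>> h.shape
(23, 5, 23)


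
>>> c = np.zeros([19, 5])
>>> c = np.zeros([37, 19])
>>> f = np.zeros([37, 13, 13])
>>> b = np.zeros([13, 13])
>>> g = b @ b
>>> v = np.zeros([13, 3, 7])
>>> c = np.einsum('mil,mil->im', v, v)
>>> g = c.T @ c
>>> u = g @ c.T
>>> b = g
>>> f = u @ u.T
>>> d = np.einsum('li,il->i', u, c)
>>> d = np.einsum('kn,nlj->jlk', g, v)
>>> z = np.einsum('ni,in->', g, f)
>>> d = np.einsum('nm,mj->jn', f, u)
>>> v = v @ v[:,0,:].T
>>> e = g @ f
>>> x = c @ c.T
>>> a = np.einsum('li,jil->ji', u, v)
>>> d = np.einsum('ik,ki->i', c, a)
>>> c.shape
(3, 13)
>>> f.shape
(13, 13)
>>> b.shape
(13, 13)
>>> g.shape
(13, 13)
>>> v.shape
(13, 3, 13)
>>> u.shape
(13, 3)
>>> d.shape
(3,)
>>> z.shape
()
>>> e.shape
(13, 13)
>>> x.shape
(3, 3)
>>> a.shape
(13, 3)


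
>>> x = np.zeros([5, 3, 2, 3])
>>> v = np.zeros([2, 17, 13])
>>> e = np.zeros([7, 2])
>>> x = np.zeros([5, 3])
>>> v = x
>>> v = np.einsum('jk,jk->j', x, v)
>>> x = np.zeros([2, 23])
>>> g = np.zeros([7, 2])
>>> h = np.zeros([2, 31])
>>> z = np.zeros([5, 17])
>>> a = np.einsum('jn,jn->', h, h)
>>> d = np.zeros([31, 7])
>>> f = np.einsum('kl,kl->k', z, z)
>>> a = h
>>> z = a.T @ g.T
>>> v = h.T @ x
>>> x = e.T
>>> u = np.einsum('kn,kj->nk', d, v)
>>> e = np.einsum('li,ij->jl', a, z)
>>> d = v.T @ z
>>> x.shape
(2, 7)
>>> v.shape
(31, 23)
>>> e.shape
(7, 2)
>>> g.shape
(7, 2)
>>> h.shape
(2, 31)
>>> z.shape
(31, 7)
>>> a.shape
(2, 31)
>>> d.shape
(23, 7)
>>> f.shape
(5,)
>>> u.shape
(7, 31)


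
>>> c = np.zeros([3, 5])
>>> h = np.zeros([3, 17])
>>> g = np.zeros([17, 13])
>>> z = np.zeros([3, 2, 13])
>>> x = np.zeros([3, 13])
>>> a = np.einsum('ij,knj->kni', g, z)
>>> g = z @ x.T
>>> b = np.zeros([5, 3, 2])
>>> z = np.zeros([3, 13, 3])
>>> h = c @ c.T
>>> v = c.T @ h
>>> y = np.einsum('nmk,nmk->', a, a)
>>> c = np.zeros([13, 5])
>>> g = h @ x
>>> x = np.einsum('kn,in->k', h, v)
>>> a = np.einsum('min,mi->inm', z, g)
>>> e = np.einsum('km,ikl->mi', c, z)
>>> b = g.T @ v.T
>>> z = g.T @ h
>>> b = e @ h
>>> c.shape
(13, 5)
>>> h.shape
(3, 3)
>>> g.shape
(3, 13)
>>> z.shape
(13, 3)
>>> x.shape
(3,)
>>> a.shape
(13, 3, 3)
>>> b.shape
(5, 3)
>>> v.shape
(5, 3)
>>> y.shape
()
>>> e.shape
(5, 3)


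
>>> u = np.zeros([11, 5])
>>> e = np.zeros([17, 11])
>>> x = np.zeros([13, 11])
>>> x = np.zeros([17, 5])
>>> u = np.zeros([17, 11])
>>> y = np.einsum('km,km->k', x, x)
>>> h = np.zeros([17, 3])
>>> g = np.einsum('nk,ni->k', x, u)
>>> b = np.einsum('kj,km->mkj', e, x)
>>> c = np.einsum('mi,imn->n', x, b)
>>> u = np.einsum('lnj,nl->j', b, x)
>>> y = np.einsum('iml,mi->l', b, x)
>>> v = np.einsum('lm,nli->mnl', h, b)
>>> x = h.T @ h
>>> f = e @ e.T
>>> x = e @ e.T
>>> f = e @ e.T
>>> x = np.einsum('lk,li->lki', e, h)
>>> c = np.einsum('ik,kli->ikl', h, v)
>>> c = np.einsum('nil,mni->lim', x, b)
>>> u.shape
(11,)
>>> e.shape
(17, 11)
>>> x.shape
(17, 11, 3)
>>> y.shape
(11,)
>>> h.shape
(17, 3)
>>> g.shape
(5,)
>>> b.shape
(5, 17, 11)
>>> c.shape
(3, 11, 5)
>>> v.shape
(3, 5, 17)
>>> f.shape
(17, 17)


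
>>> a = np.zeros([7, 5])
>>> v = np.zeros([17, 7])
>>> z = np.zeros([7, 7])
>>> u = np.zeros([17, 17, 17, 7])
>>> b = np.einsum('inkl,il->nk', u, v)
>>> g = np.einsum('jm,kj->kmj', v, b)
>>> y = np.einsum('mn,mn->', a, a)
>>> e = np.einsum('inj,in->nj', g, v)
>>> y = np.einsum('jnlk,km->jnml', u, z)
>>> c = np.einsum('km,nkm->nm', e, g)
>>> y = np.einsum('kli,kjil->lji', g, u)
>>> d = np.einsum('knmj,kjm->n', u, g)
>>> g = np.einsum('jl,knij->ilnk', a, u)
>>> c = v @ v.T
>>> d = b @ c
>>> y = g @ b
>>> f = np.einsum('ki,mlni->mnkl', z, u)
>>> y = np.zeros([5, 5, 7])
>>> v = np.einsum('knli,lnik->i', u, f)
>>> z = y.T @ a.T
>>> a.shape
(7, 5)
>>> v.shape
(7,)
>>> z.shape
(7, 5, 7)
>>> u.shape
(17, 17, 17, 7)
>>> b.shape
(17, 17)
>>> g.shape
(17, 5, 17, 17)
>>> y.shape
(5, 5, 7)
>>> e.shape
(7, 17)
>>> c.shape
(17, 17)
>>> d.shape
(17, 17)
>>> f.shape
(17, 17, 7, 17)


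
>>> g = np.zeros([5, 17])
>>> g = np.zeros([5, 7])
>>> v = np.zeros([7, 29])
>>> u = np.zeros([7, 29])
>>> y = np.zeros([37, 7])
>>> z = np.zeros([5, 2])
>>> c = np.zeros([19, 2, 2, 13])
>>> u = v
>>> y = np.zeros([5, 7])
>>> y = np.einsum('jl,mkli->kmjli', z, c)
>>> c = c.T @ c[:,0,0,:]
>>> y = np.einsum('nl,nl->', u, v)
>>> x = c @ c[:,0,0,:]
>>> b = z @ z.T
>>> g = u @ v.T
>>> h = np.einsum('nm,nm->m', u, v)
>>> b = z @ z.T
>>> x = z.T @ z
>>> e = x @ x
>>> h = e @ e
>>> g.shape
(7, 7)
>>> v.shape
(7, 29)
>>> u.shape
(7, 29)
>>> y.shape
()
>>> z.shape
(5, 2)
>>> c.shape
(13, 2, 2, 13)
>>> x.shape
(2, 2)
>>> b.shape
(5, 5)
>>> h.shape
(2, 2)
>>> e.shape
(2, 2)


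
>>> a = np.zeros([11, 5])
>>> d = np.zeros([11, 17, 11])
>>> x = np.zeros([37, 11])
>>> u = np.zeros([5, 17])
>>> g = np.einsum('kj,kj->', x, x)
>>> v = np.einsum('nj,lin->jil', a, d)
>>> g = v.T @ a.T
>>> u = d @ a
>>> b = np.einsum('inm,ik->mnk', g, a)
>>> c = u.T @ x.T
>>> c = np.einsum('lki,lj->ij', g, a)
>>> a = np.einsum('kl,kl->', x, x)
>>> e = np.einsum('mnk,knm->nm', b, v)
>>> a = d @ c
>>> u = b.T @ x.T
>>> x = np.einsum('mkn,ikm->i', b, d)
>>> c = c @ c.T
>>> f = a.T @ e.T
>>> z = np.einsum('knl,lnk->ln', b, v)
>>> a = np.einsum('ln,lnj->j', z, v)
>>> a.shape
(11,)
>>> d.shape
(11, 17, 11)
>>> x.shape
(11,)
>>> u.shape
(5, 17, 37)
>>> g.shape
(11, 17, 11)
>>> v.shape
(5, 17, 11)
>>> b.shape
(11, 17, 5)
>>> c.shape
(11, 11)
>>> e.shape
(17, 11)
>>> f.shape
(5, 17, 17)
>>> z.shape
(5, 17)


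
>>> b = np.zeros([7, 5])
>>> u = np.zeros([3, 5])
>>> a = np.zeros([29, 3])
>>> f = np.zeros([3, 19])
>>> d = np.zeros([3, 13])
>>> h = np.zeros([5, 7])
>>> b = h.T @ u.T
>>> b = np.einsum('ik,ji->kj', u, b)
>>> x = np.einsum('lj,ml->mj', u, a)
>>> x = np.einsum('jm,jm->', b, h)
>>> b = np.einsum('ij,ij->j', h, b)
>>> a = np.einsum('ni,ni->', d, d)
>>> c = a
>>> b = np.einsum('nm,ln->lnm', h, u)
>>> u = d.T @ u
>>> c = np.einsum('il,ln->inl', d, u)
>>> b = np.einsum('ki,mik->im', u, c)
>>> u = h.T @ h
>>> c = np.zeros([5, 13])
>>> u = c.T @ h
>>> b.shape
(5, 3)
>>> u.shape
(13, 7)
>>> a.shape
()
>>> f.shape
(3, 19)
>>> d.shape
(3, 13)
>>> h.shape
(5, 7)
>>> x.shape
()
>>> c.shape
(5, 13)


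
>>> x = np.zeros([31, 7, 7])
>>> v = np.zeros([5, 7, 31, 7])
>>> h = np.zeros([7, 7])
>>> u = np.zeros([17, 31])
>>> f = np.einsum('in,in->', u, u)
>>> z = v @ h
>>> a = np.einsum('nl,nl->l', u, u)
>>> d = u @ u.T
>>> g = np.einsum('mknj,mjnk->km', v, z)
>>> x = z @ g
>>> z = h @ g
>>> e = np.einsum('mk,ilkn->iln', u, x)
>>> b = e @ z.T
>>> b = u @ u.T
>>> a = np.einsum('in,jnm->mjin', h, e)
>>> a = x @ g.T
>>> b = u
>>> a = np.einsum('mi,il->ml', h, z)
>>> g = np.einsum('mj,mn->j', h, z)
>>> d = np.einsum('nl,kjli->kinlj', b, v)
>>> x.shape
(5, 7, 31, 5)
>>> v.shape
(5, 7, 31, 7)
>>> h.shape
(7, 7)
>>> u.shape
(17, 31)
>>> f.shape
()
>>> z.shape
(7, 5)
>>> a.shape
(7, 5)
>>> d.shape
(5, 7, 17, 31, 7)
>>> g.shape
(7,)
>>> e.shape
(5, 7, 5)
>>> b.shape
(17, 31)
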